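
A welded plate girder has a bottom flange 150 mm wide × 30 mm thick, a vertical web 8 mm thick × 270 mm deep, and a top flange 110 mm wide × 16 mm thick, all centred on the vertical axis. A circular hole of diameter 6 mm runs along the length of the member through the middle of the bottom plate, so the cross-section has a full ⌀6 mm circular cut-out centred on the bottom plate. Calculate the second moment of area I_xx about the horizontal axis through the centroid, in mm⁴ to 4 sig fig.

Decompose the section into non-overlapping parts with the origin at the bottom-left of its bounding rectangle.
Bottom plate: 150 × 30, A = 4 500 mm², y = 15 mm, Ī = 337 500 mm⁴.
Web plate: 8 × 270, A = 2 160 mm², y = 165 mm, Ī = 13 122 000 mm⁴.
Top plate: 110 × 16, A = 1 760 mm², y = 308 mm, Ī = 37546.7 mm⁴.
Hole (subtracted): ⌀6, A = 28.2743 mm², y = 15 mm, Ī = 63.6173 mm⁴.
Centroid: ȳ = ΣA·y / ΣA = 115.06 mm.
Transfer each piece to the horizontal axis through the centroid using Ī + A·d² with d = y − 115.06:
  bottom plate: d = -100.06 mm → contributes +45 391 938 mm⁴
  web plate: d = 49.9395 mm → contributes +18 508 947 mm⁴
  top plate: d = 192.94 mm → contributes +65 554 713 mm⁴
  hole: d = -100.06 mm → contributes −283 149 mm⁴
Total I = 129 172 449 mm⁴.

I_xx ≈ 1.292 × 10⁸ mm⁴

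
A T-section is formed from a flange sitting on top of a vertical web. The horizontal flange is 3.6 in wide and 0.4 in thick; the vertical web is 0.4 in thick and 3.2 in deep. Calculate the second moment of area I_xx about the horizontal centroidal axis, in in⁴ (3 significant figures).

Split into non-overlapping primitives; take the origin at the lower-left of the bounding box.
Flange: 3.6 × 0.4, A = 1.44 in², y = 3.4 in, Ī = 0.0192 in⁴.
Web: 0.4 × 3.2, A = 1.28 in², y = 1.6 in, Ī = 1.0923 in⁴.
Centroid: ȳ = ΣA·y / ΣA = 2.5529 in.
Transfer each piece to the horizontal centroidal axis using Ī + A·d² with d = y − 2.5529:
  flange: d = 0.84706 in → contributes +1.0524 in⁴
  web: d = -0.95294 in → contributes +2.2546 in⁴
Total I = 3.307 in⁴.

I_xx ≈ 3.31 in⁴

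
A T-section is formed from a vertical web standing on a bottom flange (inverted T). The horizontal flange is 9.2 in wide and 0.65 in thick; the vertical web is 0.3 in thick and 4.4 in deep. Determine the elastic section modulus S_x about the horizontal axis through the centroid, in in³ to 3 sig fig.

S_x ≈ 2.16 in³

Decompose the section into non-overlapping parts with the origin at the bottom-left of its bounding rectangle.
Flange: 9.2 × 0.65, A = 5.98 in², y = 0.325 in, Ī = 0.21055 in⁴.
Web: 0.3 × 4.4, A = 1.32 in², y = 2.85 in, Ī = 2.1296 in⁴.
Centroid: ȳ = ΣA·y / ΣA = 0.78158 in.
Transfer each piece to the horizontal axis through the centroid using Ī + A·d² with d = y − 0.78158:
  flange: d = -0.45658 in → contributes +1.4571 in⁴
  web: d = 2.0684 in → contributes +7.7771 in⁴
Total I = 9.2342 in⁴.
Extreme fibre distance c = 4.2684 in; S = I/c = 2.1634 in³.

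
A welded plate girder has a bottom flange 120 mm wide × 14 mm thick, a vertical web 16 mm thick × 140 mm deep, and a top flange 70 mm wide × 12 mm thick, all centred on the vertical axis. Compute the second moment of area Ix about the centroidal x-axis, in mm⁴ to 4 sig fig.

Ix ≈ 1.761 × 10⁷ mm⁴

Decompose the section into non-overlapping parts with the origin at the bottom-left of its bounding rectangle.
Bottom plate: 120 × 14, A = 1 680 mm², y = 7 mm, Ī = 27 440 mm⁴.
Web plate: 16 × 140, A = 2 240 mm², y = 84 mm, Ī = 3 658 667 mm⁴.
Top plate: 70 × 12, A = 840 mm², y = 160 mm, Ī = 10 080 mm⁴.
Centroid: ȳ = ΣA·y / ΣA = 70.2353 mm.
Transfer each piece to the centroidal x-axis using Ī + A·d² with d = y − 70.2353:
  bottom plate: d = -63.2353 mm → contributes +6 745 260 mm⁴
  web plate: d = 13.7647 mm → contributes +4 083 073 mm⁴
  top plate: d = 89.7647 mm → contributes +6 778 550 mm⁴
Total I = 17 606 883 mm⁴.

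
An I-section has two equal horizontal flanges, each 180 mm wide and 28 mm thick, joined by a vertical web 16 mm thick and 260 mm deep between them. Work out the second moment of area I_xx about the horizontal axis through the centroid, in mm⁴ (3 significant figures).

Decompose the section into non-overlapping parts with the origin at the bottom-left of its bounding rectangle.
Bottom flange: 180 × 28, A = 5 040 mm², y = 14 mm, Ī = 329 280 mm⁴.
Web: 16 × 260, A = 4 160 mm², y = 158 mm, Ī = 23 434 667 mm⁴.
Top flange: 180 × 28, A = 5 040 mm², y = 302 mm, Ī = 329 280 mm⁴.
By symmetry the centroid is at mid-height, ȳ = 158 mm.
Transfer each piece to the horizontal axis through the centroid using Ī + A·d² with d = y − 158:
  bottom flange: d = -144 mm → contributes +104 838 720 mm⁴
  web: d = 0 mm → contributes +23 434 667 mm⁴
  top flange: d = 144 mm → contributes +104 838 720 mm⁴
Total I = 233 112 107 mm⁴.

I_xx ≈ 2.33 × 10⁸ mm⁴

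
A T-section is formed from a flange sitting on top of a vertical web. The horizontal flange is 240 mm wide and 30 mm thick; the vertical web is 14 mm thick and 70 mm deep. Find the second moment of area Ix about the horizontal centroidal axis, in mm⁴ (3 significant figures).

Ix ≈ 3.10 × 10⁶ mm⁴

Decompose the section into non-overlapping parts with the origin at the bottom-left of its bounding rectangle.
Flange: 240 × 30, A = 7 200 mm², y = 85 mm, Ī = 540 000 mm⁴.
Web: 14 × 70, A = 980 mm², y = 35 mm, Ī = 400 167 mm⁴.
Centroid: ȳ = ΣA·y / ΣA = 79.01 mm.
Transfer each piece to the horizontal centroidal axis using Ī + A·d² with d = y − 79.01:
  flange: d = 5.9902 mm → contributes +798 356 mm⁴
  web: d = -44.01 mm → contributes +2 298 290 mm⁴
Total I = 3 096 646 mm⁴.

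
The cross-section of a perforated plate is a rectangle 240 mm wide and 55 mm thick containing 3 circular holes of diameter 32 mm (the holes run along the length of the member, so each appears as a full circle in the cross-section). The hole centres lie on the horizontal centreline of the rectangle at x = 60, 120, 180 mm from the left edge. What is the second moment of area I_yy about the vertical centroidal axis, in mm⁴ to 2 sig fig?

Decompose the section into non-overlapping parts with the origin at the bottom-left of its bounding rectangle.
Plate: 240 × 55, A = 13 200 mm², x = 120 mm, Ī = 63 360 000 mm⁴.
Hole 1 (subtracted): ⌀32, A = 804.2 mm², x = 60 mm, Ī = 51 472 mm⁴.
Hole 2 (subtracted): ⌀32, A = 804.2 mm², x = 120 mm, Ī = 51 472 mm⁴.
Hole 3 (subtracted): ⌀32, A = 804.2 mm², x = 180 mm, Ī = 51 472 mm⁴.
By symmetry the centroid is at mid-width, x̄ = 120 mm.
Transfer each piece to the vertical centroidal axis using Ī + A·d² with d = x − 120:
  plate: d = 0 mm → contributes +63 360 000 mm⁴
  hole 1: d = -60 mm → contributes −2 946 764 mm⁴
  hole 2: d = 0 mm → contributes −51 472 mm⁴
  hole 3: d = 60 mm → contributes −2 946 764 mm⁴
Total I = 57 415 001 mm⁴.

I_yy ≈ 5.7 × 10⁷ mm⁴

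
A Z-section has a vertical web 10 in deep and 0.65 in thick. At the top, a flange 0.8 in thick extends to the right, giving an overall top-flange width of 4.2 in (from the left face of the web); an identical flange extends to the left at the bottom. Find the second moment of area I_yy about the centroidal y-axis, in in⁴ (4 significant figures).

I_yy ≈ 31.24 in⁴

Treat the section as a set of non-overlapping primitives; coordinates are from the bounding-box lower-left.
Web: 0.65 × 10, A = 6.5 in², x = 3.875 in, Ī = 0.228854 in⁴.
Top flange (beyond web): 3.55 × 0.8, A = 2.84 in², x = 5.975 in, Ī = 2.98259 in⁴.
Bottom flange (beyond web): 3.55 × 0.8, A = 2.84 in², x = 1.775 in, Ī = 2.98259 in⁴.
Centroid: x̄ = ΣA·x / ΣA = 3.875 in.
Transfer each piece to the centroidal y-axis using Ī + A·d² with d = x − 3.875:
  web: d = 0 in → contributes +0.228854 in⁴
  top flange (beyond web): d = 2.1 in → contributes +15.507 in⁴
  bottom flange (beyond web): d = -2.1 in → contributes +15.507 in⁴
Total I = 31.2428 in⁴.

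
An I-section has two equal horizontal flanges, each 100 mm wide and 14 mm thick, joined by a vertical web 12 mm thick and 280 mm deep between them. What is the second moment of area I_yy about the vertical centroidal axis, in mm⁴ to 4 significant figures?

Break the section into simple shapes (no overlaps), measuring from the bottom-left corner of the bounding box.
Bottom flange: 100 × 14, A = 1 400 mm², x = 50 mm, Ī = 1 166 667 mm⁴.
Web: 12 × 280, A = 3 360 mm², x = 50 mm, Ī = 40 320 mm⁴.
Top flange: 100 × 14, A = 1 400 mm², x = 50 mm, Ī = 1 166 667 mm⁴.
By symmetry the centroid is at mid-width, x̄ = 50 mm.
All pieces are centred on the vertical centroidal axis, so I = ΣĪ = 2 373 653 mm⁴.

I_yy ≈ 2.374 × 10⁶ mm⁴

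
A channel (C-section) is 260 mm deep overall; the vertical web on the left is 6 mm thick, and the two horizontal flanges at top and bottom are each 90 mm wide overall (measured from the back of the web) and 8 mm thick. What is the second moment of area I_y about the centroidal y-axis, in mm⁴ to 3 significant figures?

I_y ≈ 2.26 × 10⁶ mm⁴

Split into non-overlapping primitives; take the origin at the lower-left of the bounding box.
Web: 6 × 260, A = 1 560 mm², x = 3 mm, Ī = 4 680 mm⁴.
Top flange (beyond web): 84 × 8, A = 672 mm², x = 48 mm, Ī = 395 136 mm⁴.
Bottom flange (beyond web): 84 × 8, A = 672 mm², x = 48 mm, Ī = 395 136 mm⁴.
Centroid: x̄ = ΣA·x / ΣA = 23.826 mm.
Transfer each piece to the centroidal y-axis using Ī + A·d² with d = x − 23.826:
  web: d = -20.826 mm → contributes +681 316 mm⁴
  top flange (beyond web): d = 24.174 mm → contributes +787 826 mm⁴
  bottom flange (beyond web): d = 24.174 mm → contributes +787 826 mm⁴
Total I = 2 256 969 mm⁴.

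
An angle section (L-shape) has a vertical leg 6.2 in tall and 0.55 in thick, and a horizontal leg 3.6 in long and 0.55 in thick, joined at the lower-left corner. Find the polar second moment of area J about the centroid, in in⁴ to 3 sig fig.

Break the section into simple shapes (no overlaps), measuring from the bottom-left corner of the bounding box.
Vertical leg: 0.55 × 6.2, A = 3.41 in², y = 3.1 in, Ī = 10.923 in⁴.
Horizontal leg (remainder): 3.05 × 0.55, A = 1.6775 in², y = 0.275 in, Ī = 0.042287 in⁴.
Centroid: ȳ = ΣA·y / ΣA = 2.1685 in.
Transfer each piece to the centroidal x-axis using Ī + A·d² with d = y − 2.1685:
  vertical leg: d = 0.93149 in → contributes +13.882 in⁴
  horizontal leg (remainder): d = -1.8935 in → contributes +6.0568 in⁴
Total I = 19.939 in⁴.
For the y-axis: x̄ = 0.86851 in.
Repeating about the centroidal y-axis gives I_y = 5.0294 in⁴.
Polar second moment: J = I_x + I_y = 24.968 in⁴.

J ≈ 25.0 in⁴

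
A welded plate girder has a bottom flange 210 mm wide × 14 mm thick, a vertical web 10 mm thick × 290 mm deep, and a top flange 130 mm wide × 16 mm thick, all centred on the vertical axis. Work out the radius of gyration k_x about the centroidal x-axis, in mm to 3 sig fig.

Break the section into simple shapes (no overlaps), measuring from the bottom-left corner of the bounding box.
Bottom plate: 210 × 14, A = 2 940 mm², y = 7 mm, Ī = 48 020 mm⁴.
Web plate: 10 × 290, A = 2 900 mm², y = 159 mm, Ī = 20 324 167 mm⁴.
Top plate: 130 × 16, A = 2 080 mm², y = 312 mm, Ī = 44 373 mm⁴.
Centroid: ȳ = ΣA·y / ΣA = 142.76 mm.
Transfer each piece to the centroidal x-axis using Ī + A·d² with d = y − 142.76:
  bottom plate: d = -135.76 mm → contributes +54 232 571 mm⁴
  web plate: d = 16.242 mm → contributes +21 089 234 mm⁴
  top plate: d = 169.24 mm → contributes +59 621 810 mm⁴
Total I = 134 943 615 mm⁴.
Radius of gyration: k = √(I/A) = √(134 943 615 / 7 920) = 130.53 mm.

k_x ≈ 131 mm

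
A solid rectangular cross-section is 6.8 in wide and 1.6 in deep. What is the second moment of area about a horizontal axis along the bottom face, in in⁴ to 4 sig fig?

I_base ≈ 9.284 in⁴

The section: 6.8 × 1.6, A = 10.88 in², y = 0.8 in, Ī = 2.32107 in⁴.
Transfer it to a horizontal axis along the bottom face using Ī + A·d² with d = y − 0:
  the section: d = 0.8 in → contributes +9.28427 in⁴
Total I = 9.28427 in⁴.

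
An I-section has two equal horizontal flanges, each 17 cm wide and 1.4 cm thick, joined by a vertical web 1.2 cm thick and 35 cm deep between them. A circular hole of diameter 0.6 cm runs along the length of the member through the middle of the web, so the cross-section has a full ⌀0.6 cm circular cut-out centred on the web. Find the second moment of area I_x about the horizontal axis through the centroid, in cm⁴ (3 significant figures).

I_x ≈ 2.01 × 10⁴ cm⁴

Break the section into simple shapes (no overlaps), measuring from the bottom-left corner of the bounding box.
Bottom flange: 17 × 1.4, A = 23.8 cm², y = 0.7 cm, Ī = 3.8873 cm⁴.
Web: 1.2 × 35, A = 42 cm², y = 18.9 cm, Ī = 4287.5 cm⁴.
Top flange: 17 × 1.4, A = 23.8 cm², y = 37.1 cm, Ī = 3.8873 cm⁴.
Hole (subtracted): ⌀0.6, A = 0.28274 cm², y = 18.9 cm, Ī = 0.0063617 cm⁴.
By symmetry the centroid is at mid-height, ȳ = 18.9 cm.
Transfer each piece to the horizontal axis through the centroid using Ī + A·d² with d = y − 18.9:
  bottom flange: d = -18.2 cm → contributes +7887.4 cm⁴
  web: d = 0 cm → contributes +4287.5 cm⁴
  top flange: d = 18.2 cm → contributes +7887.4 cm⁴
  hole: d = 0 cm → contributes −0.0063617 cm⁴
Total I = 20 062 cm⁴.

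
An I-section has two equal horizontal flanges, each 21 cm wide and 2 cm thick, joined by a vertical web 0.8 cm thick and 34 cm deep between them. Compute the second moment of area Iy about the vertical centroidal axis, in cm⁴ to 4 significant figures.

Iy ≈ 3088 cm⁴

Decompose the section into non-overlapping parts with the origin at the bottom-left of its bounding rectangle.
Bottom flange: 21 × 2, A = 42 cm², x = 10.5 cm, Ī = 1543.5 cm⁴.
Web: 0.8 × 34, A = 27.2 cm², x = 10.5 cm, Ī = 1.45067 cm⁴.
Top flange: 21 × 2, A = 42 cm², x = 10.5 cm, Ī = 1543.5 cm⁴.
By symmetry the centroid is at mid-width, x̄ = 10.5 cm.
All pieces are centred on the vertical centroidal axis, so I = ΣĪ = 3088.45 cm⁴.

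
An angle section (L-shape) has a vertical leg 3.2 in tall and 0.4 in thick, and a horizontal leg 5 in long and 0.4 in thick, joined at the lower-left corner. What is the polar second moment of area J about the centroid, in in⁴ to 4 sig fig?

Decompose the section into non-overlapping parts with the origin at the bottom-left of its bounding rectangle.
Vertical leg: 0.4 × 3.2, A = 1.28 in², y = 1.6 in, Ī = 1.09227 in⁴.
Horizontal leg (remainder): 4.6 × 0.4, A = 1.84 in², y = 0.2 in, Ī = 0.0245333 in⁴.
Centroid: ȳ = ΣA·y / ΣA = 0.774359 in.
Transfer each piece to the centroidal x-axis using Ī + A·d² with d = y − 0.774359:
  vertical leg: d = 0.825641 in → contributes +1.96482 in⁴
  horizontal leg (remainder): d = -0.574359 in → contributes +0.631528 in⁴
Total I = 2.59635 in⁴.
For the y-axis: x̄ = 1.67436 in.
Repeating about the centroidal y-axis gives I_y = 7.97955 in⁴.
Polar second moment: J = I_x + I_y = 10.5759 in⁴.

J ≈ 10.58 in⁴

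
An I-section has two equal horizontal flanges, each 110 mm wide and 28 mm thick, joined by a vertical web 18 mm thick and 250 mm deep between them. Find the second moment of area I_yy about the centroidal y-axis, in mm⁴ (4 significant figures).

Decompose the section into non-overlapping parts with the origin at the bottom-left of its bounding rectangle.
Bottom flange: 110 × 28, A = 3 080 mm², x = 55 mm, Ī = 3 105 667 mm⁴.
Web: 18 × 250, A = 4 500 mm², x = 55 mm, Ī = 121 500 mm⁴.
Top flange: 110 × 28, A = 3 080 mm², x = 55 mm, Ī = 3 105 667 mm⁴.
By symmetry the centroid is at mid-width, x̄ = 55 mm.
All pieces are centred on the centroidal y-axis, so I = ΣĪ = 6 332 833 mm⁴.

I_yy ≈ 6.333 × 10⁶ mm⁴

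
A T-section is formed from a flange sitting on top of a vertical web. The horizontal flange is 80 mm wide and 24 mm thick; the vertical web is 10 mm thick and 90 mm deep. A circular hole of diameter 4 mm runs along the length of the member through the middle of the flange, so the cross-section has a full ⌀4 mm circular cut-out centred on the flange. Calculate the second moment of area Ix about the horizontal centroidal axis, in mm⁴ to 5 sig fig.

Ix ≈ 2.6863 × 10⁶ mm⁴

Split into non-overlapping primitives; take the origin at the lower-left of the bounding box.
Flange: 80 × 24, A = 1 920 mm², y = 102 mm, Ī = 92 160 mm⁴.
Web: 10 × 90, A = 900 mm², y = 45 mm, Ī = 607 500 mm⁴.
Hole (subtracted): ⌀4, A = 12.56637 mm², y = 102 mm, Ī = 12.56637 mm⁴.
Centroid: ȳ = ΣA·y / ΣA = 83.72708 mm.
Transfer each piece to the horizontal centroidal axis using Ī + A·d² with d = y − 83.72708:
  flange: d = 18.27292 mm → contributes +733 247 mm⁴
  web: d = -38.72708 mm → contributes +1 957 308 mm⁴
  hole: d = 18.27292 mm → contributes −4208.471 mm⁴
Total I = 2 686 347 mm⁴.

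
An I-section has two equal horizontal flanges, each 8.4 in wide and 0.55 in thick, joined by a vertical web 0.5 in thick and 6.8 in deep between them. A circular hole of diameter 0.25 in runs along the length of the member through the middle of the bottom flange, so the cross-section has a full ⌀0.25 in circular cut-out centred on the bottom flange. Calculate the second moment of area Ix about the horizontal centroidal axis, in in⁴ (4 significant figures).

Break the section into simple shapes (no overlaps), measuring from the bottom-left corner of the bounding box.
Bottom flange: 8.4 × 0.55, A = 4.62 in², y = 0.275 in, Ī = 0.116463 in⁴.
Web: 0.5 × 6.8, A = 3.4 in², y = 3.95 in, Ī = 13.1013 in⁴.
Top flange: 8.4 × 0.55, A = 4.62 in², y = 7.625 in, Ī = 0.116463 in⁴.
Hole (subtracted): ⌀0.25, A = 0.0490874 in², y = 0.275 in, Ī = 0.000191748 in⁴.
Centroid: ȳ = ΣA·y / ΣA = 3.96433 in.
Transfer each piece to the horizontal centroidal axis using Ī + A·d² with d = y − 3.96433:
  bottom flange: d = -3.68933 in → contributes +62.9999 in⁴
  web: d = -0.0143275 in → contributes +13.102 in⁴
  top flange: d = 3.66067 in → contributes +62.0269 in⁴
  hole: d = -3.68933 in → contributes −0.668327 in⁴
Total I = 137.461 in⁴.

Ix ≈ 137.5 in⁴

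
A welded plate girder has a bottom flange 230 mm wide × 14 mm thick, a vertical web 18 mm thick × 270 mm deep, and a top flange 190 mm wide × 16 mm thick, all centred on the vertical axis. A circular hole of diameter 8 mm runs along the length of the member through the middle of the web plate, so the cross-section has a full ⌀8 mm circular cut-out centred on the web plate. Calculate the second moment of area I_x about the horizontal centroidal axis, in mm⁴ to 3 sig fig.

I_x ≈ 1.57 × 10⁸ mm⁴

Split into non-overlapping primitives; take the origin at the lower-left of the bounding box.
Bottom plate: 230 × 14, A = 3 220 mm², y = 7 mm, Ī = 52 593 mm⁴.
Web plate: 18 × 270, A = 4 860 mm², y = 149 mm, Ī = 29 524 500 mm⁴.
Top plate: 190 × 16, A = 3 040 mm², y = 292 mm, Ī = 64 853 mm⁴.
Hole (subtracted): ⌀8, A = 50.265 mm², y = 149 mm, Ī = 201.06 mm⁴.
Centroid: ȳ = ΣA·y / ΣA = 146.97 mm.
Transfer each piece to the horizontal centroidal axis using Ī + A·d² with d = y − 146.97:
  bottom plate: d = -139.97 mm → contributes +63 133 604 mm⁴
  web plate: d = 2.0344 mm → contributes +29 544 614 mm⁴
  top plate: d = 145.03 mm → contributes +64 011 163 mm⁴
  hole: d = 2.0344 mm → contributes −409.09 mm⁴
Total I = 156 688 971 mm⁴.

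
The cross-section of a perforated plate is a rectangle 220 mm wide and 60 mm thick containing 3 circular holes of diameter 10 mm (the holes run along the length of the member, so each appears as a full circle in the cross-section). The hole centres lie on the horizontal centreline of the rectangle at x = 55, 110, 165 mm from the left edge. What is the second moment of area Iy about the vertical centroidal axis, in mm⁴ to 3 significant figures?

Iy ≈ 5.28 × 10⁷ mm⁴

Treat the section as a set of non-overlapping primitives; coordinates are from the bounding-box lower-left.
Plate: 220 × 60, A = 13 200 mm², x = 110 mm, Ī = 53 240 000 mm⁴.
Hole 1 (subtracted): ⌀10, A = 78.54 mm², x = 55 mm, Ī = 490.87 mm⁴.
Hole 2 (subtracted): ⌀10, A = 78.54 mm², x = 110 mm, Ī = 490.87 mm⁴.
Hole 3 (subtracted): ⌀10, A = 78.54 mm², x = 165 mm, Ī = 490.87 mm⁴.
By symmetry the centroid is at mid-width, x̄ = 110 mm.
Transfer each piece to the vertical centroidal axis using Ī + A·d² with d = x − 110:
  plate: d = 0 mm → contributes +53 240 000 mm⁴
  hole 1: d = -55 mm → contributes −238 074 mm⁴
  hole 2: d = 0 mm → contributes −490.87 mm⁴
  hole 3: d = 55 mm → contributes −238 074 mm⁴
Total I = 52 763 361 mm⁴.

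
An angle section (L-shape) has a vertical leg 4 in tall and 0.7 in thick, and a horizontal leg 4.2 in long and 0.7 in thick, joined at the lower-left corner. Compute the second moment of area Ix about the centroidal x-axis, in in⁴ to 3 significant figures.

Treat the section as a set of non-overlapping primitives; coordinates are from the bounding-box lower-left.
Vertical leg: 0.7 × 4, A = 2.8 in², y = 2 in, Ī = 3.7333 in⁴.
Horizontal leg (remainder): 3.5 × 0.7, A = 2.45 in², y = 0.35 in, Ī = 0.10004 in⁴.
Centroid: ȳ = ΣA·y / ΣA = 1.23 in.
Transfer each piece to the centroidal x-axis using Ī + A·d² with d = y − 1.23:
  vertical leg: d = 0.77 in → contributes +5.3935 in⁴
  horizontal leg (remainder): d = -0.88 in → contributes +1.9973 in⁴
Total I = 7.3908 in⁴.

Ix ≈ 7.39 in⁴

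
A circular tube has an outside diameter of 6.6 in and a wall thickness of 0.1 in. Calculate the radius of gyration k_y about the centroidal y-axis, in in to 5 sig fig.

Split into non-overlapping primitives; take the origin at the lower-left of the bounding box.
Outer circle: ⌀6.6, A = 34.21194 in², x = 3.3 in, Ī = 93.14202 in⁴.
Bore (subtracted): ⌀6.4, A = 32.16991 in², x = 3.3 in, Ī = 82.35497 in⁴.
By symmetry the centroid is at mid-width, x̄ = 3.3 in.
All pieces are centred on the centroidal y-axis, so I = ΣĪ (holes subtracted) = 10.78705 in⁴.
Radius of gyration: k = √(I/A) = √(10.78705 / 2.042035) = 2.298369 in.

k_y ≈ 2.2984 in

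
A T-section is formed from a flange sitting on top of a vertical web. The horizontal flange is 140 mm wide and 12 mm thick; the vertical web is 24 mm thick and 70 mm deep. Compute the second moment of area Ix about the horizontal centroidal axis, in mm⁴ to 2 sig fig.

Ix ≈ 2.1 × 10⁶ mm⁴

Treat the section as a set of non-overlapping primitives; coordinates are from the bounding-box lower-left.
Flange: 140 × 12, A = 1 680 mm², y = 76 mm, Ī = 20 160 mm⁴.
Web: 24 × 70, A = 1 680 mm², y = 35 mm, Ī = 686 000 mm⁴.
Centroid: ȳ = ΣA·y / ΣA = 55.5 mm.
Transfer each piece to the horizontal centroidal axis using Ī + A·d² with d = y − 55.5:
  flange: d = 20.5 mm → contributes +726 180 mm⁴
  web: d = -20.5 mm → contributes +1 392 020 mm⁴
Total I = 2 118 200 mm⁴.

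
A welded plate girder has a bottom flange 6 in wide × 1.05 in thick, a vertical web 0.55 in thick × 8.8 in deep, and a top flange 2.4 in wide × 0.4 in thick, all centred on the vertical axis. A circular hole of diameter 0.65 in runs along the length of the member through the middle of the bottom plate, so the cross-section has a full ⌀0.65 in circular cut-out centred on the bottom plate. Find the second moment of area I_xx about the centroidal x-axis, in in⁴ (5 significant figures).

Break the section into simple shapes (no overlaps), measuring from the bottom-left corner of the bounding box.
Bottom plate: 6 × 1.05, A = 6.3 in², y = 0.525 in, Ī = 0.5788125 in⁴.
Web plate: 0.55 × 8.8, A = 4.84 in², y = 5.45 in, Ī = 31.23413 in⁴.
Top plate: 2.4 × 0.4, A = 0.96 in², y = 10.05 in, Ī = 0.0128 in⁴.
Hole (subtracted): ⌀0.65, A = 0.3318307 in², y = 0.525 in, Ī = 0.008762405 in⁴.
Centroid: ȳ = ΣA·y / ΣA = 3.32756 in.
Transfer each piece to the centroidal x-axis using Ī + A·d² with d = y − 3.32756:
  bottom plate: d = -2.80256 in → contributes +50.06117 in⁴
  web plate: d = 2.12244 in → contributes +53.03713 in⁴
  top plate: d = 6.72244 in → contributes +43.39635 in⁴
  hole: d = -2.80256 in → contributes −2.615075 in⁴
Total I = 143.8796 in⁴.

I_xx ≈ 143.88 in⁴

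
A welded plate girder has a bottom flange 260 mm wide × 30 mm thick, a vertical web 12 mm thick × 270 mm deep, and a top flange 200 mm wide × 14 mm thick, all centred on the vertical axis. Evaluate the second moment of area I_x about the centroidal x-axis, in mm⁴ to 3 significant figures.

Break the section into simple shapes (no overlaps), measuring from the bottom-left corner of the bounding box.
Bottom plate: 260 × 30, A = 7 800 mm², y = 15 mm, Ī = 585 000 mm⁴.
Web plate: 12 × 270, A = 3 240 mm², y = 165 mm, Ī = 19 683 000 mm⁴.
Top plate: 200 × 14, A = 2 800 mm², y = 307 mm, Ī = 45 733 mm⁴.
Centroid: ȳ = ΣA·y / ΣA = 109.19 mm.
Transfer each piece to the centroidal x-axis using Ī + A·d² with d = y − 109.19:
  bottom plate: d = -94.191 mm → contributes +69 785 802 mm⁴
  web plate: d = 55.809 mm → contributes +29 774 538 mm⁴
  top plate: d = 197.81 mm → contributes +109 605 530 mm⁴
Total I = 209 165 870 mm⁴.

I_x ≈ 2.09 × 10⁸ mm⁴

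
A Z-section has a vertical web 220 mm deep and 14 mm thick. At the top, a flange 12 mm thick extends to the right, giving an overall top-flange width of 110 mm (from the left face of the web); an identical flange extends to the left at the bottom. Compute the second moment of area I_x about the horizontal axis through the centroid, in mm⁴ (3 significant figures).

I_x ≈ 3.74 × 10⁷ mm⁴

Decompose the section into non-overlapping parts with the origin at the bottom-left of its bounding rectangle.
Web: 14 × 220, A = 3 080 mm², y = 110 mm, Ī = 12 422 667 mm⁴.
Top flange (beyond web): 96 × 12, A = 1 152 mm², y = 214 mm, Ī = 13 824 mm⁴.
Bottom flange (beyond web): 96 × 12, A = 1 152 mm², y = 6 mm, Ī = 13 824 mm⁴.
Centroid: ȳ = ΣA·y / ΣA = 110 mm.
Transfer each piece to the horizontal axis through the centroid using Ī + A·d² with d = y − 110:
  web: d = 0 mm → contributes +12 422 667 mm⁴
  top flange (beyond web): d = 104 mm → contributes +12 473 856 mm⁴
  bottom flange (beyond web): d = -104 mm → contributes +12 473 856 mm⁴
Total I = 37 370 379 mm⁴.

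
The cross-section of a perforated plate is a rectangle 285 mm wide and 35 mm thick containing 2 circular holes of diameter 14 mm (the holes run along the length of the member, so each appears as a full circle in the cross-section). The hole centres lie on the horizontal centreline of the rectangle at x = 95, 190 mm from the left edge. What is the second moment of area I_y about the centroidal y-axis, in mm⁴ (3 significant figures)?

Decompose the section into non-overlapping parts with the origin at the bottom-left of its bounding rectangle.
Plate: 285 × 35, A = 9 975 mm², x = 142.5 mm, Ī = 67 518 281 mm⁴.
Hole 1 (subtracted): ⌀14, A = 153.94 mm², x = 95 mm, Ī = 1885.7 mm⁴.
Hole 2 (subtracted): ⌀14, A = 153.94 mm², x = 190 mm, Ī = 1885.7 mm⁴.
By symmetry the centroid is at mid-width, x̄ = 142.5 mm.
Transfer each piece to the centroidal y-axis using Ī + A·d² with d = x − 142.5:
  plate: d = 0 mm → contributes +67 518 281 mm⁴
  hole 1: d = -47.5 mm → contributes −349 208 mm⁴
  hole 2: d = 47.5 mm → contributes −349 208 mm⁴
Total I = 66 819 864 mm⁴.

I_y ≈ 6.68 × 10⁷ mm⁴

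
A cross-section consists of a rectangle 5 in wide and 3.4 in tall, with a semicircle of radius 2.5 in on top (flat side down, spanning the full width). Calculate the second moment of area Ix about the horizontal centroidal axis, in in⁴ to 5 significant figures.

Ix ≈ 68.107 in⁴

Split into non-overlapping primitives; take the origin at the lower-left of the bounding box.
Rectangular body: 5 × 3.4, A = 17 in², y = 1.7 in, Ī = 16.37667 in⁴.
Semicircular cap: semicircle r = 2.5, A = 9.817477 in², y = 4.461033 in, Ī = 4.287381 in⁴.
Centroid: ȳ = ΣA·y / ΣA = 2.710773 in.
Transfer each piece to the horizontal centroidal axis using Ī + A·d² with d = y − 2.710773:
  rectangular body: d = -1.010773 in → contributes +33.74492 in⁴
  semicircular cap: d = 1.75026 in → contributes +34.36234 in⁴
Total I = 68.10726 in⁴.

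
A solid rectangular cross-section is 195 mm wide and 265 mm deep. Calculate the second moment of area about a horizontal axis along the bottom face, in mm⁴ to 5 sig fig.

I_base ≈ 1.2096 × 10⁹ mm⁴

The section: 195 × 265, A = 51 675 mm², y = 132.5 mm, Ī = 302 406 406 mm⁴.
Transfer it to the bottom edge using Ī + A·d² with d = y − 0:
  the section: d = 132.5 mm → contributes +1 209 625 625 mm⁴
Total I = 1 209 625 625 mm⁴.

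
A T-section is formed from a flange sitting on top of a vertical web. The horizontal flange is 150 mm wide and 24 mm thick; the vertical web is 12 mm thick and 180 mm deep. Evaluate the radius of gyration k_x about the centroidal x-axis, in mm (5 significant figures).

Split into non-overlapping primitives; take the origin at the lower-left of the bounding box.
Flange: 150 × 24, A = 3 600 mm², y = 192 mm, Ī = 172 800 mm⁴.
Web: 12 × 180, A = 2 160 mm², y = 90 mm, Ī = 5 832 000 mm⁴.
Centroid: ȳ = ΣA·y / ΣA = 153.75 mm.
Transfer each piece to the centroidal x-axis using Ī + A·d² with d = y − 153.75:
  flange: d = 38.25 mm → contributes +5 439 825 mm⁴
  web: d = -63.75 mm → contributes +14 610 375 mm⁴
Total I = 20 050 200 mm⁴.
Radius of gyration: k = √(I/A) = √(20 050 200 / 5 760) = 58.99947 mm.

k_x ≈ 58.999 mm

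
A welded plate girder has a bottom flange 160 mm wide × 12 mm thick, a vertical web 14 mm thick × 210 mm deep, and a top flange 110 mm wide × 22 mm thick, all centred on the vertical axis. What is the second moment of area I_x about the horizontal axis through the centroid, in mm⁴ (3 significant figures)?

Decompose the section into non-overlapping parts with the origin at the bottom-left of its bounding rectangle.
Bottom plate: 160 × 12, A = 1 920 mm², y = 6 mm, Ī = 23 040 mm⁴.
Web plate: 14 × 210, A = 2 940 mm², y = 117 mm, Ī = 10 804 500 mm⁴.
Top plate: 110 × 22, A = 2 420 mm², y = 233 mm, Ī = 97 607 mm⁴.
Centroid: ȳ = ΣA·y / ΣA = 126.29 mm.
Transfer each piece to the horizontal axis through the centroid using Ī + A·d² with d = y − 126.29:
  bottom plate: d = -120.29 mm → contributes +27 802 854 mm⁴
  web plate: d = -9.2857 mm → contributes +11 058 000 mm⁴
  top plate: d = 106.71 mm → contributes +27 656 419 mm⁴
Total I = 66 517 272 mm⁴.

I_x ≈ 6.65 × 10⁷ mm⁴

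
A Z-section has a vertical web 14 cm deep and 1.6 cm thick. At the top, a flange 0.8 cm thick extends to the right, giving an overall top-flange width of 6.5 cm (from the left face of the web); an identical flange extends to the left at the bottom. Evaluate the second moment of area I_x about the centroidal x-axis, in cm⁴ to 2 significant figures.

I_x ≈ 710 cm⁴

Decompose the section into non-overlapping parts with the origin at the bottom-left of its bounding rectangle.
Web: 1.6 × 14, A = 22.4 cm², y = 7 cm, Ī = 365.9 cm⁴.
Top flange (beyond web): 4.9 × 0.8, A = 3.92 cm², y = 13.6 cm, Ī = 0.2091 cm⁴.
Bottom flange (beyond web): 4.9 × 0.8, A = 3.92 cm², y = 0.4 cm, Ī = 0.2091 cm⁴.
Centroid: ȳ = ΣA·y / ΣA = 7 cm.
Transfer each piece to the centroidal x-axis using Ī + A·d² with d = y − 7:
  web: d = 0 cm → contributes +365.9 cm⁴
  top flange (beyond web): d = 6.6 cm → contributes +171 cm⁴
  bottom flange (beyond web): d = -6.6 cm → contributes +171 cm⁴
Total I = 707.8 cm⁴.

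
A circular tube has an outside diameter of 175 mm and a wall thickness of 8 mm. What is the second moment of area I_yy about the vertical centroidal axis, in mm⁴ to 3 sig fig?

I_yy ≈ 1.47 × 10⁷ mm⁴

Split into non-overlapping primitives; take the origin at the lower-left of the bounding box.
Outer circle: ⌀175, A = 24 053 mm², x = 87.5 mm, Ī = 46 038 598 mm⁴.
Bore (subtracted): ⌀159, A = 19 856 mm², x = 87.5 mm, Ī = 31 373 170 mm⁴.
By symmetry the centroid is at mid-width, x̄ = 87.5 mm.
All pieces are centred on the vertical centroidal axis, so I = ΣĪ (holes subtracted) = 14 665 429 mm⁴.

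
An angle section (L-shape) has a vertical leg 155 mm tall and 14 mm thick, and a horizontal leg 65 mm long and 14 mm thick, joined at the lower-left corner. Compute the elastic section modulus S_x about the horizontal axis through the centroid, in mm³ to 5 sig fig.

S_x ≈ 7.3998 × 10⁴ mm³

Break the section into simple shapes (no overlaps), measuring from the bottom-left corner of the bounding box.
Vertical leg: 14 × 155, A = 2 170 mm², y = 77.5 mm, Ī = 4 344 521 mm⁴.
Horizontal leg (remainder): 51 × 14, A = 714 mm², y = 7 mm, Ī = 11 662 mm⁴.
Centroid: ȳ = ΣA·y / ΣA = 60.04612 mm.
Transfer each piece to the horizontal axis through the centroid using Ī + A·d² with d = y − 60.04612:
  vertical leg: d = 17.45388 mm → contributes +5 005 585 mm⁴
  horizontal leg (remainder): d = -53.04612 mm → contributes +2 020 780 mm⁴
Total I = 7 026 365 mm⁴.
Extreme fibre distance c = 94.95388 mm; S = I/c = 73997.66 mm³.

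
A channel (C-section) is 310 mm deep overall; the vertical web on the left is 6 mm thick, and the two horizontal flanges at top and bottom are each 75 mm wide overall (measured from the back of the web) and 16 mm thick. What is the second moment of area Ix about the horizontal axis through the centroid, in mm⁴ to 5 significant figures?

Ix ≈ 6.2655 × 10⁷ mm⁴

Treat the section as a set of non-overlapping primitives; coordinates are from the bounding-box lower-left.
Web: 6 × 310, A = 1 860 mm², y = 155 mm, Ī = 14 895 500 mm⁴.
Top flange (beyond web): 69 × 16, A = 1 104 mm², y = 302 mm, Ī = 23 552 mm⁴.
Bottom flange (beyond web): 69 × 16, A = 1 104 mm², y = 8 mm, Ī = 23 552 mm⁴.
By symmetry the centroid is at mid-height, ȳ = 155 mm.
Transfer each piece to the horizontal axis through the centroid using Ī + A·d² with d = y − 155:
  web: d = 0 mm → contributes +14 895 500 mm⁴
  top flange (beyond web): d = 147 mm → contributes +23 879 888 mm⁴
  bottom flange (beyond web): d = -147 mm → contributes +23 879 888 mm⁴
Total I = 62 655 276 mm⁴.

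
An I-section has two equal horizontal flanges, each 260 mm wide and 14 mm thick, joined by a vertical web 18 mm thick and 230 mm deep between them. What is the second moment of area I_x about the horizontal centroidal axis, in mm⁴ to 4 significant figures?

Break the section into simple shapes (no overlaps), measuring from the bottom-left corner of the bounding box.
Bottom flange: 260 × 14, A = 3 640 mm², y = 7 mm, Ī = 59453.3 mm⁴.
Web: 18 × 230, A = 4 140 mm², y = 129 mm, Ī = 18 250 500 mm⁴.
Top flange: 260 × 14, A = 3 640 mm², y = 251 mm, Ī = 59453.3 mm⁴.
By symmetry the centroid is at mid-height, ȳ = 129 mm.
Transfer each piece to the horizontal centroidal axis using Ī + A·d² with d = y − 129:
  bottom flange: d = -122 mm → contributes +54 237 213 mm⁴
  web: d = 0 mm → contributes +18 250 500 mm⁴
  top flange: d = 122 mm → contributes +54 237 213 mm⁴
Total I = 126 724 927 mm⁴.

I_x ≈ 1.267 × 10⁸ mm⁴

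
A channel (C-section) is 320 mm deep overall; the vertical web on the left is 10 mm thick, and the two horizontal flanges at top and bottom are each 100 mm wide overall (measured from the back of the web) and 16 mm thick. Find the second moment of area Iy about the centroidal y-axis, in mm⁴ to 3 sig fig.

Iy ≈ 5.76 × 10⁶ mm⁴

Decompose the section into non-overlapping parts with the origin at the bottom-left of its bounding rectangle.
Web: 10 × 320, A = 3 200 mm², x = 5 mm, Ī = 26 667 mm⁴.
Top flange (beyond web): 90 × 16, A = 1 440 mm², x = 55 mm, Ī = 972 000 mm⁴.
Bottom flange (beyond web): 90 × 16, A = 1 440 mm², x = 55 mm, Ī = 972 000 mm⁴.
Centroid: x̄ = ΣA·x / ΣA = 28.684 mm.
Transfer each piece to the centroidal y-axis using Ī + A·d² with d = x − 28.684:
  web: d = -23.684 mm → contributes +1 821 681 mm⁴
  top flange (beyond web): d = 26.316 mm → contributes +1 969 230 mm⁴
  bottom flange (beyond web): d = 26.316 mm → contributes +1 969 230 mm⁴
Total I = 5 760 140 mm⁴.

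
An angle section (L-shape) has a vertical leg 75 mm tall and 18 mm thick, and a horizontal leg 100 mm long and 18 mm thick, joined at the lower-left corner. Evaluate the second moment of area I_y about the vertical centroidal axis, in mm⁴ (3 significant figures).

Treat the section as a set of non-overlapping primitives; coordinates are from the bounding-box lower-left.
Vertical leg: 18 × 75, A = 1 350 mm², x = 9 mm, Ī = 36 450 mm⁴.
Horizontal leg (remainder): 82 × 18, A = 1 476 mm², x = 59 mm, Ī = 827 052 mm⁴.
Centroid: x̄ = ΣA·x / ΣA = 35.115 mm.
Transfer each piece to the vertical centroidal axis using Ī + A·d² with d = x − 35.115:
  vertical leg: d = -26.115 mm → contributes +957 116 mm⁴
  horizontal leg (remainder): d = 23.885 mm → contributes +1 669 125 mm⁴
Total I = 2 626 241 mm⁴.

I_y ≈ 2.63 × 10⁶ mm⁴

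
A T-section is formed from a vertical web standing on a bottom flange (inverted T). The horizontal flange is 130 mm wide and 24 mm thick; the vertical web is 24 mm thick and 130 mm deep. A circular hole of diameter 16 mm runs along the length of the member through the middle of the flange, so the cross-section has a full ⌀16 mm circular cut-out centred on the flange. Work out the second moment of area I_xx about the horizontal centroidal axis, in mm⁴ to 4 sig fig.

Treat the section as a set of non-overlapping primitives; coordinates are from the bounding-box lower-left.
Flange: 130 × 24, A = 3 120 mm², y = 12 mm, Ī = 149 760 mm⁴.
Web: 24 × 130, A = 3 120 mm², y = 89 mm, Ī = 4 394 000 mm⁴.
Hole (subtracted): ⌀16, A = 201.062 mm², y = 12 mm, Ī = 3216.99 mm⁴.
Centroid: ȳ = ΣA·y / ΣA = 51.7818 mm.
Transfer each piece to the horizontal centroidal axis using Ī + A·d² with d = y − 51.7818:
  flange: d = -39.7818 mm → contributes +5 087 453 mm⁴
  web: d = 37.2182 mm → contributes +8 715 800 mm⁴
  hole: d = -39.7818 mm → contributes −321 416 mm⁴
Total I = 13 481 836 mm⁴.

I_xx ≈ 1.348 × 10⁷ mm⁴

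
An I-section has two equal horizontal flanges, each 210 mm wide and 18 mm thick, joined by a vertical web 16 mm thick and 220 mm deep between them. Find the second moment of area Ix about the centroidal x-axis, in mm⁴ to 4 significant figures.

Ix ≈ 1.215 × 10⁸ mm⁴

Treat the section as a set of non-overlapping primitives; coordinates are from the bounding-box lower-left.
Bottom flange: 210 × 18, A = 3 780 mm², y = 9 mm, Ī = 102 060 mm⁴.
Web: 16 × 220, A = 3 520 mm², y = 128 mm, Ī = 14 197 333 mm⁴.
Top flange: 210 × 18, A = 3 780 mm², y = 247 mm, Ī = 102 060 mm⁴.
By symmetry the centroid is at mid-height, ȳ = 128 mm.
Transfer each piece to the centroidal x-axis using Ī + A·d² with d = y − 128:
  bottom flange: d = -119 mm → contributes +53 630 640 mm⁴
  web: d = 0 mm → contributes +14 197 333 mm⁴
  top flange: d = 119 mm → contributes +53 630 640 mm⁴
Total I = 121 458 613 mm⁴.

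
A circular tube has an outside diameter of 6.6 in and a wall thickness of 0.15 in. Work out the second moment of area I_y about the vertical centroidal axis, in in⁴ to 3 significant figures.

Treat the section as a set of non-overlapping primitives; coordinates are from the bounding-box lower-left.
Outer circle: ⌀6.6, A = 34.212 in², x = 3.3 in, Ī = 93.142 in⁴.
Bore (subtracted): ⌀6.3, A = 31.172 in², x = 3.3 in, Ī = 77.327 in⁴.
By symmetry the centroid is at mid-width, x̄ = 3.3 in.
All pieces are centred on the vertical centroidal axis, so I = ΣĪ (holes subtracted) = 15.815 in⁴.

I_y ≈ 15.8 in⁴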